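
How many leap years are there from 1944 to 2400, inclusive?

112

Multiples of 4 in [1944,2400]: 115.
Of those, multiples of 100: 5 (not leap unless ÷400).
Multiples of 400: 2.
Leap years = 115 − 5 + 2 = 112.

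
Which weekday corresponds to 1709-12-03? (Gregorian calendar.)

Tuesday

Doomsday rule: the anchor day for the 1700s is Sunday. For year 09: 9÷12 = 0 r 9, and 9÷4 = 2, so 0+9+2 = 11.
Sunday + 11 ≡ Thursday — that's 1709's doomsday.
In December the doomsday date is Dec 12.
Dec 3 is 9 days before Dec 12; 9 mod 7 = 2, so Thursday − 2 = Tuesday.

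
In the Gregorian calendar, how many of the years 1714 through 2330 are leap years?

Multiples of 4 in [1714,2330]: 154.
Of those, multiples of 100: 6 (not leap unless ÷400).
Multiples of 400: 1.
Leap years = 154 − 6 + 1 = 149.

149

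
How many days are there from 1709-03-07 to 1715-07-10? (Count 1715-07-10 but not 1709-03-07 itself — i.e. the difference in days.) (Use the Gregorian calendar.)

Mar 7, 1709 → Mar 7, 1710: 365 days.
Mar 7, 1710 → Mar 7, 1711: 365 days.
Mar 7, 1711 → Mar 7, 1712: 366 days (Feb 29, 1712 is in that span).
Mar 7, 1712 → Mar 7, 1713: 365 days.
Mar 7, 1713 → Mar 7, 1714: 365 days.
Mar 7, 1714 → Mar 7, 1715: 365 days.
Mar 7, 1715 → Apr 7, 1715: 31 days (March has 31).
Apr 7, 1715 → May 7, 1715: 30 days (April has 30).
May 7, 1715 → Jun 7, 1715: 31 days (May has 31).
Jun 7, 1715 → Jul 7, 1715: 30 days (June has 30).
Jul 7, 1715 → Jul 10, 1715: 3 days.
Total: 2316 days.

2316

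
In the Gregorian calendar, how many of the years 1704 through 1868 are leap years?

41

Multiples of 4 in [1704,1868]: 42.
Of those, multiples of 100: 1 (not leap unless ÷400).
Multiples of 400: 0.
Leap years = 42 − 1 + 0 = 41.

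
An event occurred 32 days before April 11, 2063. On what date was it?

−11 → Mar 31, 2063 (end of Mar, 31 days; 21 left).
−21 → Mar 10, 2063.

March 10, 2063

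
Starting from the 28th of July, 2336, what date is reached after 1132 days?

September 3, 2339

+365 (one year) → Jul 28, 2337 (767 left).
+365 (one year) → Jul 28, 2338 (402 left).
+365 (one year) → Jul 28, 2339 (37 left).
Jul has 31 days: +4 → Aug 1, 2339 (33 left).
Aug has 31 days: +31 → Sep 1, 2339 (2 left).
+2 → Sep 3, 2339.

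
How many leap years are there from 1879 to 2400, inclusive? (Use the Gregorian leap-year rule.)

127

Multiples of 4 in [1879,2400]: 131.
Of those, multiples of 100: 6 (not leap unless ÷400).
Multiples of 400: 2.
Leap years = 131 − 6 + 2 = 127.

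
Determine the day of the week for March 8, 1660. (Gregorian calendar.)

Doomsday rule: the anchor day for the 1600s is Tuesday. For year 60: 60÷12 = 5 r 0, and 0÷4 = 0, so 5+0+0 = 5.
Tuesday + 5 ≡ Sunday — that's 1660's doomsday.
In March the doomsday date is Mar 14.
Mar 8 is 6 days before Mar 14; 6 mod 7 = 6, so Sunday − 6 = Monday.

Monday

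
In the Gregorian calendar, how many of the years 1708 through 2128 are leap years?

Multiples of 4 in [1708,2128]: 106.
Of those, multiples of 100: 4 (not leap unless ÷400).
Multiples of 400: 1.
Leap years = 106 − 4 + 1 = 103.

103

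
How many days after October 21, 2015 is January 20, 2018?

Oct 21, 2015 → Oct 21, 2016: 366 days (Feb 29, 2016 is in that span).
Oct 21, 2016 → Oct 21, 2017: 365 days.
Oct 21, 2017 → Nov 21, 2017: 31 days (October has 31).
Nov 21, 2017 → Dec 21, 2017: 30 days (November has 30).
Dec 21, 2017 → Jan 20, 2018: 30 days.
Total: 822 days.

822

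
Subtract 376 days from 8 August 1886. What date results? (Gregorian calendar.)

July 28, 1885

−8 → Jul 31, 1886 (end of Jul, 31 days; 368 left).
−31 → Jun 30, 1886 (end of Jun, 30 days; 337 left).
−30 → May 31, 1886 (end of May, 31 days; 307 left).
−31 → Apr 30, 1886 (end of Apr, 30 days; 276 left).
−30 → Mar 31, 1886 (end of Mar, 31 days; 246 left).
−31 → Feb 28, 1886 (end of Feb, 28 days; 215 left).
−28 → Jan 31, 1886 (end of Jan, 31 days; 187 left).
−31 → Dec 31, 1885 (end of Dec, 31 days; 156 left).
−31 → Nov 30, 1885 (end of Nov, 30 days; 125 left).
−30 → Oct 31, 1885 (end of Oct, 31 days; 95 left).
−31 → Sep 30, 1885 (end of Sep, 30 days; 64 left).
−30 → Aug 31, 1885 (end of Aug, 31 days; 34 left).
−31 → Jul 31, 1885 (end of Jul, 31 days; 3 left).
−3 → Jul 28, 1885.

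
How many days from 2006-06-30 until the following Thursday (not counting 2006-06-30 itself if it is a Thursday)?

6

Jun 30, 2006 is a Friday.
From Friday to the next Thursday is 6 days.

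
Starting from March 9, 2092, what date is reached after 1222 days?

+365 (one year) → Mar 9, 2093 (857 left).
+365 (one year) → Mar 9, 2094 (492 left).
+365 (one year) → Mar 9, 2095 (127 left).
Mar has 31 days: +23 → Apr 1, 2095 (104 left).
Apr has 30 days: +30 → May 1, 2095 (74 left).
May has 31 days: +31 → Jun 1, 2095 (43 left).
Jun has 30 days: +30 → Jul 1, 2095 (13 left).
+13 → Jul 14, 2095.

July 14, 2095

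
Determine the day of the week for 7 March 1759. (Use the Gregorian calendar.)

Doomsday rule: the anchor day for the 1700s is Sunday. For year 59: 59÷12 = 4 r 11, and 11÷4 = 2, so 4+11+2 = 17.
Sunday + 17 ≡ Wednesday — that's 1759's doomsday.
In March the doomsday date is Mar 14.
Mar 7 is 7 days before Mar 14; 7 mod 7 = 0, so Wednesday − 0 = Wednesday.

Wednesday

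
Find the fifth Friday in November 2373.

November 30, 2373

November 1, 2373 is a Thursday.
The first Friday is therefore November 2 (1 days later).
The fifth Friday is 2 + 4×7 = November 30.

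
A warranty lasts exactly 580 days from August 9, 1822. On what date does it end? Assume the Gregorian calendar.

March 11, 1824

+365 (one year) → Aug 9, 1823 (215 left).
Aug has 31 days: +23 → Sep 1, 1823 (192 left).
Sep has 30 days: +30 → Oct 1, 1823 (162 left).
Oct has 31 days: +31 → Nov 1, 1823 (131 left).
Nov has 30 days: +30 → Dec 1, 1823 (101 left).
Dec has 31 days: +31 → Jan 1, 1824 (70 left).
Jan has 31 days: +31 → Feb 1, 1824 (39 left).
Feb has 29 days: +29 → Mar 1, 1824 (10 left).
+10 → Mar 11, 1824.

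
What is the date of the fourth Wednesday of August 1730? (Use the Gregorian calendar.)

August 1, 1730 is a Tuesday.
The first Wednesday is therefore August 2 (1 days later).
The fourth Wednesday is 2 + 3×7 = August 23.

August 23, 1730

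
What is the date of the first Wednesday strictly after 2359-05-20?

May 20, 2359 is a Wednesday.
From Wednesday to the next Wednesday is 7 days.
May 20, 2359 + 7 = May 27, 2359.

May 27, 2359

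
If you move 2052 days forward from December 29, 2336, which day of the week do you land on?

Wednesday

Dec 29, 2336 is a Tuesday.
2052 mod 7 = 1, so 2052 days after a Tuesday is Tuesday + 1 = Wednesday.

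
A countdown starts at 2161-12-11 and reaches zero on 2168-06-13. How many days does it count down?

2376

Dec 11, 2161 → Dec 11, 2162: 365 days.
Dec 11, 2162 → Dec 11, 2163: 365 days.
Dec 11, 2163 → Dec 11, 2164: 366 days (Feb 29, 2164 is in that span).
Dec 11, 2164 → Dec 11, 2165: 365 days.
Dec 11, 2165 → Dec 11, 2166: 365 days.
Dec 11, 2166 → Dec 11, 2167: 365 days.
Dec 11, 2167 → Jan 11, 2168: 31 days (December has 31).
Jan 11, 2168 → Feb 11, 2168: 31 days (January has 31).
Feb 11, 2168 → Mar 11, 2168: 29 days (February has 29).
Mar 11, 2168 → Apr 11, 2168: 31 days (March has 31).
Apr 11, 2168 → May 11, 2168: 30 days (April has 30).
May 11, 2168 → Jun 11, 2168: 31 days (May has 31).
Jun 11, 2168 → Jun 13, 2168: 2 days.
Total: 2376 days.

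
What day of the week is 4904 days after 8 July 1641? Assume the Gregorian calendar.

Friday

First find the weekday of Jul 8, 1641. Doomsday rule: the anchor day for the 1600s is Tuesday. For year 41: 41÷12 = 3 r 5, and 5÷4 = 1, so 3+5+1 = 9.
Tuesday + 9 ≡ Thursday — that's 1641's doomsday.
In July the doomsday date is Jul 11.
Jul 8 is 3 days before Jul 11; 3 mod 7 = 3, so Thursday − 3 = Monday.
4904 mod 7 = 4, so 4904 days after a Monday is Monday + 4 = Friday.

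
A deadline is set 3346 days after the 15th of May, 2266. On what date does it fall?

+365 (one year) → May 15, 2267 (2981 left).
+366 (one year; includes Feb 29, 2268) → May 15, 2268 (2615 left).
+365 (one year) → May 15, 2269 (2250 left).
+365 (one year) → May 15, 2270 (1885 left).
+365 (one year) → May 15, 2271 (1520 left).
+366 (one year; includes Feb 29, 2272) → May 15, 2272 (1154 left).
+365 (one year) → May 15, 2273 (789 left).
+365 (one year) → May 15, 2274 (424 left).
+365 (one year) → May 15, 2275 (59 left).
May has 31 days: +17 → Jun 1, 2275 (42 left).
Jun has 30 days: +30 → Jul 1, 2275 (12 left).
+12 → Jul 13, 2275.

July 13, 2275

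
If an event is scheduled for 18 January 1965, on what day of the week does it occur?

Doomsday rule: the anchor day for the 1900s is Wednesday. For year 65: 65÷12 = 5 r 5, and 5÷4 = 1, so 5+5+1 = 11.
Wednesday + 11 ≡ Sunday — that's 1965's doomsday.
In January the doomsday date is Jan 3 (1965 is not a leap year).
Jan 18 is 15 days after Jan 3; 15 mod 7 = 1, so Sunday + 1 = Monday.

Monday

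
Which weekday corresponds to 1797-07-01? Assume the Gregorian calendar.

Doomsday rule: the anchor day for the 1700s is Sunday. For year 97: 97÷12 = 8 r 1, and 1÷4 = 0, so 8+1+0 = 9.
Sunday + 9 ≡ Tuesday — that's 1797's doomsday.
In July the doomsday date is Jul 11.
Jul 1 is 10 days before Jul 11; 10 mod 7 = 3, so Tuesday − 3 = Saturday.

Saturday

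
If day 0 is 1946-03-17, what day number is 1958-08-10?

Mar 17, 1946 → Mar 17, 1947: 365 days.
Mar 17, 1947 → Mar 17, 1948: 366 days (Feb 29, 1948 is in that span).
Mar 17, 1948 → Mar 17, 1949: 365 days.
Mar 17, 1949 → Mar 17, 1950: 365 days.
Mar 17, 1950 → Mar 17, 1951: 365 days.
Mar 17, 1951 → Mar 17, 1952: 366 days (Feb 29, 1952 is in that span).
Mar 17, 1952 → Mar 17, 1953: 365 days.
Mar 17, 1953 → Mar 17, 1954: 365 days.
Mar 17, 1954 → Mar 17, 1955: 365 days.
Mar 17, 1955 → Mar 17, 1956: 366 days (Feb 29, 1956 is in that span).
Mar 17, 1956 → Mar 17, 1957: 365 days.
Mar 17, 1957 → Mar 17, 1958: 365 days.
Mar 17, 1958 → Apr 17, 1958: 31 days (March has 31).
Apr 17, 1958 → May 17, 1958: 30 days (April has 30).
May 17, 1958 → Jun 17, 1958: 31 days (May has 31).
Jun 17, 1958 → Jul 17, 1958: 30 days (June has 30).
Jul 17, 1958 → Aug 10, 1958: 24 days.
Total: 4529 days.

4529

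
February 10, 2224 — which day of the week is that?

Doomsday rule: the anchor day for the 2200s is Friday. For year 24: 24÷12 = 2 r 0, and 0÷4 = 0, so 2+0+0 = 2.
Friday + 2 ≡ Sunday — that's 2224's doomsday.
In February the doomsday date is Feb 29 (2224 is a leap year (divisible by 4)).
Feb 10 is 19 days before Feb 29; 19 mod 7 = 5, so Sunday − 5 = Tuesday.

Tuesday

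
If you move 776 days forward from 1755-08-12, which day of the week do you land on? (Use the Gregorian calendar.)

Aug 12, 1755 is a Tuesday.
776 mod 7 = 6, so 776 days after a Tuesday is Tuesday + 6 = Monday.

Monday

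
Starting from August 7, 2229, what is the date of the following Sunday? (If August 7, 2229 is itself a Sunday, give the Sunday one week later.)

Aug 7, 2229 is a Friday.
From Friday to the next Sunday is 2 days.
Aug 7, 2229 + 2 = Aug 9, 2229.

August 9, 2229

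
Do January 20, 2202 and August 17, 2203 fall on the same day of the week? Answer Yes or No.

Yes

From Jan 20, 2202 to Aug 17, 2203 is 574 days.
574 mod 7 = 0, so they are the same weekday.
(Jan 20, 2202 is a Wednesday; Aug 17, 2203 is a Wednesday.)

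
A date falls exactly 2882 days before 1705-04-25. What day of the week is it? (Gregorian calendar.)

First find the weekday of Apr 25, 1705. Doomsday rule: the anchor day for the 1700s is Sunday. For year 05: 5÷12 = 0 r 5, and 5÷4 = 1, so 0+5+1 = 6.
Sunday + 6 ≡ Saturday — that's 1705's doomsday.
In April the doomsday date is Apr 4.
Apr 25 is 21 days after Apr 4; 21 mod 7 = 0, so Saturday + 0 = Saturday.
2882 mod 7 = 5, so 2882 days before a Saturday is Saturday − 5 = Monday.

Monday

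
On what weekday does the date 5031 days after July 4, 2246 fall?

First find the weekday of Jul 4, 2246. Doomsday rule: the anchor day for the 2200s is Friday. For year 46: 46÷12 = 3 r 10, and 10÷4 = 2, so 3+10+2 = 15.
Friday + 15 ≡ Saturday — that's 2246's doomsday.
In July the doomsday date is Jul 11.
Jul 4 is 7 days before Jul 11; 7 mod 7 = 0, so Saturday − 0 = Saturday.
5031 mod 7 = 5, so 5031 days after a Saturday is Saturday + 5 = Thursday.

Thursday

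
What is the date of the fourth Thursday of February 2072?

February 25, 2072

February 1, 2072 is a Monday.
The first Thursday is therefore February 4 (3 days later).
The fourth Thursday is 4 + 3×7 = February 25.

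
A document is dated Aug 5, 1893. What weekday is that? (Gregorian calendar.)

Doomsday rule: the anchor day for the 1800s is Friday. For year 93: 93÷12 = 7 r 9, and 9÷4 = 2, so 7+9+2 = 18.
Friday + 18 ≡ Tuesday — that's 1893's doomsday.
In August the doomsday date is Aug 8.
Aug 5 is 3 days before Aug 8; 3 mod 7 = 3, so Tuesday − 3 = Saturday.

Saturday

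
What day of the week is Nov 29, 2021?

Monday

Doomsday rule: the anchor day for the 2000s is Tuesday. For year 21: 21÷12 = 1 r 9, and 9÷4 = 2, so 1+9+2 = 12.
Tuesday + 12 ≡ Sunday — that's 2021's doomsday.
In November the doomsday date is Nov 7.
Nov 29 is 22 days after Nov 7; 22 mod 7 = 1, so Sunday + 1 = Monday.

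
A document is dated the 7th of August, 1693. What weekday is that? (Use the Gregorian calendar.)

Friday

Doomsday rule: the anchor day for the 1600s is Tuesday. For year 93: 93÷12 = 7 r 9, and 9÷4 = 2, so 7+9+2 = 18.
Tuesday + 18 ≡ Saturday — that's 1693's doomsday.
In August the doomsday date is Aug 8.
Aug 7 is 1 day before Aug 8; 1 mod 7 = 1, so Saturday − 1 = Friday.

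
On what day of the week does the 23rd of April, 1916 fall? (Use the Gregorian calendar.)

Sunday

Doomsday rule: the anchor day for the 1900s is Wednesday. For year 16: 16÷12 = 1 r 4, and 4÷4 = 1, so 1+4+1 = 6.
Wednesday + 6 ≡ Tuesday — that's 1916's doomsday.
In April the doomsday date is Apr 4.
Apr 23 is 19 days after Apr 4; 19 mod 7 = 5, so Tuesday + 5 = Sunday.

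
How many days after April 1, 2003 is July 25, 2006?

1211

Apr 1, 2003 → Apr 1, 2004: 366 days (Feb 29, 2004 is in that span).
Apr 1, 2004 → Apr 1, 2005: 365 days.
Apr 1, 2005 → Apr 1, 2006: 365 days.
Apr 1, 2006 → May 1, 2006: 30 days (April has 30).
May 1, 2006 → Jun 1, 2006: 31 days (May has 31).
Jun 1, 2006 → Jul 1, 2006: 30 days (June has 30).
Jul 1, 2006 → Jul 25, 2006: 24 days.
Total: 1211 days.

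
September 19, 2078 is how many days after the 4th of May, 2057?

May 4, 2057 → May 4, 2058: 365 days.
May 4, 2058 → May 4, 2059: 365 days.
May 4, 2059 → May 4, 2060: 366 days (Feb 29, 2060 is in that span).
May 4, 2060 → May 4, 2061: 365 days.
May 4, 2061 → May 4, 2062: 365 days.
May 4, 2062 → May 4, 2063: 365 days.
May 4, 2063 → May 4, 2064: 366 days (Feb 29, 2064 is in that span).
May 4, 2064 → May 4, 2065: 365 days.
May 4, 2065 → May 4, 2066: 365 days.
May 4, 2066 → May 4, 2067: 365 days.
May 4, 2067 → May 4, 2068: 366 days (Feb 29, 2068 is in that span).
May 4, 2068 → May 4, 2069: 365 days.
May 4, 2069 → May 4, 2070: 365 days.
May 4, 2070 → May 4, 2071: 365 days.
May 4, 2071 → May 4, 2072: 366 days (Feb 29, 2072 is in that span).
May 4, 2072 → May 4, 2073: 365 days.
May 4, 2073 → May 4, 2074: 365 days.
May 4, 2074 → May 4, 2075: 365 days.
May 4, 2075 → May 4, 2076: 366 days (Feb 29, 2076 is in that span).
May 4, 2076 → May 4, 2077: 365 days.
May 4, 2077 → May 4, 2078: 365 days.
May 4, 2078 → Jun 4, 2078: 31 days (May has 31).
Jun 4, 2078 → Jul 4, 2078: 30 days (June has 30).
Jul 4, 2078 → Aug 4, 2078: 31 days (July has 31).
Aug 4, 2078 → Sep 4, 2078: 31 days (August has 31).
Sep 4, 2078 → Sep 19, 2078: 15 days.
Total: 7808 days.

7808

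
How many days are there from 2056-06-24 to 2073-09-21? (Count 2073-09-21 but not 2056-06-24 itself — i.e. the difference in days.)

Jun 24, 2056 → Jun 24, 2057: 365 days.
Jun 24, 2057 → Jun 24, 2058: 365 days.
Jun 24, 2058 → Jun 24, 2059: 365 days.
Jun 24, 2059 → Jun 24, 2060: 366 days (Feb 29, 2060 is in that span).
Jun 24, 2060 → Jun 24, 2061: 365 days.
Jun 24, 2061 → Jun 24, 2062: 365 days.
Jun 24, 2062 → Jun 24, 2063: 365 days.
Jun 24, 2063 → Jun 24, 2064: 366 days (Feb 29, 2064 is in that span).
Jun 24, 2064 → Jun 24, 2065: 365 days.
Jun 24, 2065 → Jun 24, 2066: 365 days.
Jun 24, 2066 → Jun 24, 2067: 365 days.
Jun 24, 2067 → Jun 24, 2068: 366 days (Feb 29, 2068 is in that span).
Jun 24, 2068 → Jun 24, 2069: 365 days.
Jun 24, 2069 → Jun 24, 2070: 365 days.
Jun 24, 2070 → Jun 24, 2071: 365 days.
Jun 24, 2071 → Jun 24, 2072: 366 days (Feb 29, 2072 is in that span).
Jun 24, 2072 → Jun 24, 2073: 365 days.
Jun 24, 2073 → Jul 24, 2073: 30 days (June has 30).
Jul 24, 2073 → Aug 24, 2073: 31 days (July has 31).
Aug 24, 2073 → Sep 21, 2073: 28 days.
Total: 6298 days.

6298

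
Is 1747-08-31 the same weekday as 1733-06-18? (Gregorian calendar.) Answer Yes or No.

From Jun 18, 1733 to Aug 31, 1747 is 5187 days.
5187 mod 7 = 0, so they are the same weekday.
(Jun 18, 1733 is a Thursday; Aug 31, 1747 is a Thursday.)

Yes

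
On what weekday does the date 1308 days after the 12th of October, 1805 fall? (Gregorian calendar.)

Friday

First find the weekday of Oct 12, 1805. Doomsday rule: the anchor day for the 1800s is Friday. For year 05: 5÷12 = 0 r 5, and 5÷4 = 1, so 0+5+1 = 6.
Friday + 6 ≡ Thursday — that's 1805's doomsday.
In October the doomsday date is Oct 10.
Oct 12 is 2 days after Oct 10; 2 mod 7 = 2, so Thursday + 2 = Saturday.
1308 mod 7 = 6, so 1308 days after a Saturday is Saturday + 6 = Friday.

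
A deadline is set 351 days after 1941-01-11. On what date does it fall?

Jan has 31 days: +21 → Feb 1, 1941 (330 left).
Feb has 28 days: +28 → Mar 1, 1941 (302 left).
Mar has 31 days: +31 → Apr 1, 1941 (271 left).
Apr has 30 days: +30 → May 1, 1941 (241 left).
May has 31 days: +31 → Jun 1, 1941 (210 left).
Jun has 30 days: +30 → Jul 1, 1941 (180 left).
Jul has 31 days: +31 → Aug 1, 1941 (149 left).
Aug has 31 days: +31 → Sep 1, 1941 (118 left).
Sep has 30 days: +30 → Oct 1, 1941 (88 left).
Oct has 31 days: +31 → Nov 1, 1941 (57 left).
Nov has 30 days: +30 → Dec 1, 1941 (27 left).
+27 → Dec 28, 1941.

December 28, 1941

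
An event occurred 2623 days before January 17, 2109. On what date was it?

−366 (one year; includes Feb 29, 2108) → Jan 17, 2108 (2257 left).
−365 (one year) → Jan 17, 2107 (1892 left).
−365 (one year) → Jan 17, 2106 (1527 left).
−365 (one year) → Jan 17, 2105 (1162 left).
−366 (one year; includes Feb 29, 2104) → Jan 17, 2104 (796 left).
−365 (one year) → Jan 17, 2103 (431 left).
−365 (one year) → Jan 17, 2102 (66 left).
−17 → Dec 31, 2101 (end of Dec, 31 days; 49 left).
−31 → Nov 30, 2101 (end of Nov, 30 days; 18 left).
−18 → Nov 12, 2101.

November 12, 2101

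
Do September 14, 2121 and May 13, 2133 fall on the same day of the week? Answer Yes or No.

No

From Sep 14, 2121 to May 13, 2133 is 4259 days.
4259 mod 7 = 3, so they are different weekdays.
(Sep 14, 2121 is a Sunday; May 13, 2133 is a Wednesday.)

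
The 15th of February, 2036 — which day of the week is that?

January 1, 2036 is a Tuesday.
Jan 1, 2036 → Feb 1, 2036: 31 days (January has 31).
Feb 1, 2036 → Feb 15, 2036: 14 days.
Total: 45 days.
45 mod 7 = 3, so Tuesday + 3 = Friday.

Friday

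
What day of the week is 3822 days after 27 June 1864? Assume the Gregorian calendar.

Monday

First find the weekday of Jun 27, 1864. Doomsday rule: the anchor day for the 1800s is Friday. For year 64: 64÷12 = 5 r 4, and 4÷4 = 1, so 5+4+1 = 10.
Friday + 10 ≡ Monday — that's 1864's doomsday.
In June the doomsday date is Jun 6.
Jun 27 is 21 days after Jun 6; 21 mod 7 = 0, so Monday + 0 = Monday.
3822 mod 7 = 0, so 3822 days after a Monday is Monday + 0 = Monday.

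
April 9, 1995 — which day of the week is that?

January 1, 1995 is a Sunday.
Jan 1, 1995 → Feb 1, 1995: 31 days (January has 31).
Feb 1, 1995 → Mar 1, 1995: 28 days (February has 28).
Mar 1, 1995 → Apr 1, 1995: 31 days (March has 31).
Apr 1, 1995 → Apr 9, 1995: 8 days.
Total: 98 days.
98 mod 7 = 0, so Sunday + 0 = Sunday.

Sunday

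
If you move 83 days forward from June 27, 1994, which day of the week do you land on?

Sunday

First find the weekday of Jun 27, 1994. Doomsday rule: the anchor day for the 1900s is Wednesday. For year 94: 94÷12 = 7 r 10, and 10÷4 = 2, so 7+10+2 = 19.
Wednesday + 19 ≡ Monday — that's 1994's doomsday.
In June the doomsday date is Jun 6.
Jun 27 is 21 days after Jun 6; 21 mod 7 = 0, so Monday + 0 = Monday.
83 mod 7 = 6, so 83 days after a Monday is Monday + 6 = Sunday.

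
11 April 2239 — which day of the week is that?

Thursday

Doomsday rule: the anchor day for the 2200s is Friday. For year 39: 39÷12 = 3 r 3, and 3÷4 = 0, so 3+3+0 = 6.
Friday + 6 ≡ Thursday — that's 2239's doomsday.
In April the doomsday date is Apr 4.
Apr 11 is 7 days after Apr 4; 7 mod 7 = 0, so Thursday + 0 = Thursday.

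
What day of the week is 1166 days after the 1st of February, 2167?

Feb 1, 2167 is a Sunday.
1166 mod 7 = 4, so 1166 days after a Sunday is Sunday + 4 = Thursday.

Thursday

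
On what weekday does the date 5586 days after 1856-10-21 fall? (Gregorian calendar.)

First find the weekday of Oct 21, 1856. Doomsday rule: the anchor day for the 1800s is Friday. For year 56: 56÷12 = 4 r 8, and 8÷4 = 2, so 4+8+2 = 14.
Friday + 14 ≡ Friday — that's 1856's doomsday.
In October the doomsday date is Oct 10.
Oct 21 is 11 days after Oct 10; 11 mod 7 = 4, so Friday + 4 = Tuesday.
5586 mod 7 = 0, so 5586 days after a Tuesday is Tuesday + 0 = Tuesday.

Tuesday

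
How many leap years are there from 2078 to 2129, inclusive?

Multiples of 4 in [2078,2129]: 13.
Of those, multiples of 100: 1 (not leap unless ÷400).
Multiples of 400: 0.
Leap years = 13 − 1 + 0 = 12.

12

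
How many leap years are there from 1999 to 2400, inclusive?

98

Multiples of 4 in [1999,2400]: 101.
Of those, multiples of 100: 5 (not leap unless ÷400).
Multiples of 400: 2.
Leap years = 101 − 5 + 2 = 98.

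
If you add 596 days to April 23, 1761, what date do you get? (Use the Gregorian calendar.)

+365 (one year) → Apr 23, 1762 (231 left).
Apr has 30 days: +8 → May 1, 1762 (223 left).
May has 31 days: +31 → Jun 1, 1762 (192 left).
Jun has 30 days: +30 → Jul 1, 1762 (162 left).
Jul has 31 days: +31 → Aug 1, 1762 (131 left).
Aug has 31 days: +31 → Sep 1, 1762 (100 left).
Sep has 30 days: +30 → Oct 1, 1762 (70 left).
Oct has 31 days: +31 → Nov 1, 1762 (39 left).
Nov has 30 days: +30 → Dec 1, 1762 (9 left).
+9 → Dec 10, 1762.

December 10, 1762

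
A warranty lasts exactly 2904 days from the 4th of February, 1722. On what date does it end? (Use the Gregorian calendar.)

January 17, 1730

+365 (one year) → Feb 4, 1723 (2539 left).
+365 (one year) → Feb 4, 1724 (2174 left).
+366 (one year; includes Feb 29, 1724) → Feb 4, 1725 (1808 left).
+365 (one year) → Feb 4, 1726 (1443 left).
+365 (one year) → Feb 4, 1727 (1078 left).
+365 (one year) → Feb 4, 1728 (713 left).
+366 (one year; includes Feb 29, 1728) → Feb 4, 1729 (347 left).
Feb has 28 days: +25 → Mar 1, 1729 (322 left).
Mar has 31 days: +31 → Apr 1, 1729 (291 left).
Apr has 30 days: +30 → May 1, 1729 (261 left).
May has 31 days: +31 → Jun 1, 1729 (230 left).
Jun has 30 days: +30 → Jul 1, 1729 (200 left).
Jul has 31 days: +31 → Aug 1, 1729 (169 left).
Aug has 31 days: +31 → Sep 1, 1729 (138 left).
Sep has 30 days: +30 → Oct 1, 1729 (108 left).
Oct has 31 days: +31 → Nov 1, 1729 (77 left).
Nov has 30 days: +30 → Dec 1, 1729 (47 left).
Dec has 31 days: +31 → Jan 1, 1730 (16 left).
+16 → Jan 17, 1730.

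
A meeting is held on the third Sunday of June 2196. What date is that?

June 1, 2196 is a Wednesday.
The first Sunday is therefore June 5 (4 days later).
The third Sunday is 5 + 2×7 = June 19.

June 19, 2196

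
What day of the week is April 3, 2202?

Doomsday rule: the anchor day for the 2200s is Friday. For year 02: 2÷12 = 0 r 2, and 2÷4 = 0, so 0+2+0 = 2.
Friday + 2 ≡ Sunday — that's 2202's doomsday.
In April the doomsday date is Apr 4.
Apr 3 is 1 day before Apr 4; 1 mod 7 = 1, so Sunday − 1 = Saturday.

Saturday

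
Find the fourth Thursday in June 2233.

June 1, 2233 is a Saturday.
The first Thursday is therefore June 6 (5 days later).
The fourth Thursday is 6 + 3×7 = June 27.

June 27, 2233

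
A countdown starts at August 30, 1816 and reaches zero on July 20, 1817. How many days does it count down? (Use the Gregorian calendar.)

324

Aug 30, 1816 → Sep 30, 1816: 31 days (August has 31).
Sep 30, 1816 → Oct 30, 1816: 30 days (September has 30).
Oct 30, 1816 → Nov 30, 1816: 31 days (October has 31).
Nov 30, 1816 → Dec 30, 1816: 30 days (November has 30).
Dec 30, 1816 → Jan 30, 1817: 31 days (December has 31).
Jan 30, 1817 → Feb 28, 1817: 29 days (January has 31).
Feb 28, 1817 → Mar 28, 1817: 28 days (February has 28).
Mar 28, 1817 → Apr 28, 1817: 31 days (March has 31).
Apr 28, 1817 → May 28, 1817: 30 days (April has 30).
May 28, 1817 → Jun 28, 1817: 31 days (May has 31).
Jun 28, 1817 → Jul 20, 1817: 22 days.
Total: 324 days.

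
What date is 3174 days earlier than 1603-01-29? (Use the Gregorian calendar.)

−365 (one year) → Jan 29, 1602 (2809 left).
−365 (one year) → Jan 29, 1601 (2444 left).
−366 (one year; includes Feb 29, 1600) → Jan 29, 1600 (2078 left).
−365 (one year) → Jan 29, 1599 (1713 left).
−365 (one year) → Jan 29, 1598 (1348 left).
−365 (one year) → Jan 29, 1597 (983 left).
−366 (one year; includes Feb 29, 1596) → Jan 29, 1596 (617 left).
−365 (one year) → Jan 29, 1595 (252 left).
−29 → Dec 31, 1594 (end of Dec, 31 days; 223 left).
−31 → Nov 30, 1594 (end of Nov, 30 days; 192 left).
−30 → Oct 31, 1594 (end of Oct, 31 days; 162 left).
−31 → Sep 30, 1594 (end of Sep, 30 days; 131 left).
−30 → Aug 31, 1594 (end of Aug, 31 days; 101 left).
−31 → Jul 31, 1594 (end of Jul, 31 days; 70 left).
−31 → Jun 30, 1594 (end of Jun, 30 days; 39 left).
−30 → May 31, 1594 (end of May, 31 days; 9 left).
−9 → May 22, 1594.

May 22, 1594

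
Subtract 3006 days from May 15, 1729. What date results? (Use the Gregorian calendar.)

February 20, 1721

−365 (one year) → May 15, 1728 (2641 left).
−366 (one year; includes Feb 29, 1728) → May 15, 1727 (2275 left).
−365 (one year) → May 15, 1726 (1910 left).
−365 (one year) → May 15, 1725 (1545 left).
−365 (one year) → May 15, 1724 (1180 left).
−366 (one year; includes Feb 29, 1724) → May 15, 1723 (814 left).
−365 (one year) → May 15, 1722 (449 left).
−365 (one year) → May 15, 1721 (84 left).
−15 → Apr 30, 1721 (end of Apr, 30 days; 69 left).
−30 → Mar 31, 1721 (end of Mar, 31 days; 39 left).
−31 → Feb 28, 1721 (end of Feb, 28 days; 8 left).
−8 → Feb 20, 1721.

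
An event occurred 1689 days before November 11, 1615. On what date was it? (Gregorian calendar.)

−365 (one year) → Nov 11, 1614 (1324 left).
−365 (one year) → Nov 11, 1613 (959 left).
−365 (one year) → Nov 11, 1612 (594 left).
−366 (one year; includes Feb 29, 1612) → Nov 11, 1611 (228 left).
−11 → Oct 31, 1611 (end of Oct, 31 days; 217 left).
−31 → Sep 30, 1611 (end of Sep, 30 days; 186 left).
−30 → Aug 31, 1611 (end of Aug, 31 days; 156 left).
−31 → Jul 31, 1611 (end of Jul, 31 days; 125 left).
−31 → Jun 30, 1611 (end of Jun, 30 days; 94 left).
−30 → May 31, 1611 (end of May, 31 days; 64 left).
−31 → Apr 30, 1611 (end of Apr, 30 days; 33 left).
−30 → Mar 31, 1611 (end of Mar, 31 days; 3 left).
−3 → Mar 28, 1611.

March 28, 1611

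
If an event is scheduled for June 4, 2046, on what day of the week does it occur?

Doomsday rule: the anchor day for the 2000s is Tuesday. For year 46: 46÷12 = 3 r 10, and 10÷4 = 2, so 3+10+2 = 15.
Tuesday + 15 ≡ Wednesday — that's 2046's doomsday.
In June the doomsday date is Jun 6.
Jun 4 is 2 days before Jun 6; 2 mod 7 = 2, so Wednesday − 2 = Monday.

Monday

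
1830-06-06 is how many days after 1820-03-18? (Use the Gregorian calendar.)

Mar 18, 1820 → Mar 18, 1821: 365 days.
Mar 18, 1821 → Mar 18, 1822: 365 days.
Mar 18, 1822 → Mar 18, 1823: 365 days.
Mar 18, 1823 → Mar 18, 1824: 366 days (Feb 29, 1824 is in that span).
Mar 18, 1824 → Mar 18, 1825: 365 days.
Mar 18, 1825 → Mar 18, 1826: 365 days.
Mar 18, 1826 → Mar 18, 1827: 365 days.
Mar 18, 1827 → Mar 18, 1828: 366 days (Feb 29, 1828 is in that span).
Mar 18, 1828 → Mar 18, 1829: 365 days.
Mar 18, 1829 → Mar 18, 1830: 365 days.
Mar 18, 1830 → Apr 18, 1830: 31 days (March has 31).
Apr 18, 1830 → May 18, 1830: 30 days (April has 30).
May 18, 1830 → Jun 6, 1830: 19 days.
Total: 3732 days.

3732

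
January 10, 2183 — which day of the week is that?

Friday

January 1, 2183 is a Wednesday.
Jan 1, 2183 → Jan 10, 2183: 9 days.
Total: 9 days.
9 mod 7 = 2, so Wednesday + 2 = Friday.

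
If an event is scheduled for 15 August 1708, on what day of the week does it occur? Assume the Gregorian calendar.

Doomsday rule: the anchor day for the 1700s is Sunday. For year 08: 8÷12 = 0 r 8, and 8÷4 = 2, so 0+8+2 = 10.
Sunday + 10 ≡ Wednesday — that's 1708's doomsday.
In August the doomsday date is Aug 8.
Aug 15 is 7 days after Aug 8; 7 mod 7 = 0, so Wednesday + 0 = Wednesday.

Wednesday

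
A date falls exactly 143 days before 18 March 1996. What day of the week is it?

Friday

First find the weekday of Mar 18, 1996. Doomsday rule: the anchor day for the 1900s is Wednesday. For year 96: 96÷12 = 8 r 0, and 0÷4 = 0, so 8+0+0 = 8.
Wednesday + 8 ≡ Thursday — that's 1996's doomsday.
In March the doomsday date is Mar 14.
Mar 18 is 4 days after Mar 14; 4 mod 7 = 4, so Thursday + 4 = Monday.
143 mod 7 = 3, so 143 days before a Monday is Monday − 3 = Friday.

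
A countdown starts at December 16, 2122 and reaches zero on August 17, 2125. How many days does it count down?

Dec 16, 2122 → Dec 16, 2123: 365 days.
Dec 16, 2123 → Dec 16, 2124: 366 days (Feb 29, 2124 is in that span).
Dec 16, 2124 → Jan 16, 2125: 31 days (December has 31).
Jan 16, 2125 → Feb 16, 2125: 31 days (January has 31).
Feb 16, 2125 → Mar 16, 2125: 28 days (February has 28).
Mar 16, 2125 → Apr 16, 2125: 31 days (March has 31).
Apr 16, 2125 → May 16, 2125: 30 days (April has 30).
May 16, 2125 → Jun 16, 2125: 31 days (May has 31).
Jun 16, 2125 → Jul 16, 2125: 30 days (June has 30).
Jul 16, 2125 → Aug 16, 2125: 31 days (July has 31).
Aug 16, 2125 → Aug 17, 2125: 1 days.
Total: 975 days.

975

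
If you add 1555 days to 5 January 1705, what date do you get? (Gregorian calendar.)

+365 (one year) → Jan 5, 1706 (1190 left).
+365 (one year) → Jan 5, 1707 (825 left).
+365 (one year) → Jan 5, 1708 (460 left).
+366 (one year; includes Feb 29, 1708) → Jan 5, 1709 (94 left).
Jan has 31 days: +27 → Feb 1, 1709 (67 left).
Feb has 28 days: +28 → Mar 1, 1709 (39 left).
Mar has 31 days: +31 → Apr 1, 1709 (8 left).
+8 → Apr 9, 1709.

April 9, 1709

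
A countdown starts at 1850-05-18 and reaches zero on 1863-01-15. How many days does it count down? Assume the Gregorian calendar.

4625

May 18, 1850 → May 18, 1851: 365 days.
May 18, 1851 → May 18, 1852: 366 days (Feb 29, 1852 is in that span).
May 18, 1852 → May 18, 1853: 365 days.
May 18, 1853 → May 18, 1854: 365 days.
May 18, 1854 → May 18, 1855: 365 days.
May 18, 1855 → May 18, 1856: 366 days (Feb 29, 1856 is in that span).
May 18, 1856 → May 18, 1857: 365 days.
May 18, 1857 → May 18, 1858: 365 days.
May 18, 1858 → May 18, 1859: 365 days.
May 18, 1859 → May 18, 1860: 366 days (Feb 29, 1860 is in that span).
May 18, 1860 → May 18, 1861: 365 days.
May 18, 1861 → May 18, 1862: 365 days.
May 18, 1862 → Jun 18, 1862: 31 days (May has 31).
Jun 18, 1862 → Jul 18, 1862: 30 days (June has 30).
Jul 18, 1862 → Aug 18, 1862: 31 days (July has 31).
Aug 18, 1862 → Sep 18, 1862: 31 days (August has 31).
Sep 18, 1862 → Oct 18, 1862: 30 days (September has 30).
Oct 18, 1862 → Nov 18, 1862: 31 days (October has 31).
Nov 18, 1862 → Dec 18, 1862: 30 days (November has 30).
Dec 18, 1862 → Jan 15, 1863: 28 days.
Total: 4625 days.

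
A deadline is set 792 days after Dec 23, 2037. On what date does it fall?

+365 (one year) → Dec 23, 2038 (427 left).
+365 (one year) → Dec 23, 2039 (62 left).
Dec has 31 days: +9 → Jan 1, 2040 (53 left).
Jan has 31 days: +31 → Feb 1, 2040 (22 left).
+22 → Feb 23, 2040.

February 23, 2040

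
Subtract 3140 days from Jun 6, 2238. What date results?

October 31, 2229

−365 (one year) → Jun 6, 2237 (2775 left).
−365 (one year) → Jun 6, 2236 (2410 left).
−366 (one year; includes Feb 29, 2236) → Jun 6, 2235 (2044 left).
−365 (one year) → Jun 6, 2234 (1679 left).
−365 (one year) → Jun 6, 2233 (1314 left).
−365 (one year) → Jun 6, 2232 (949 left).
−366 (one year; includes Feb 29, 2232) → Jun 6, 2231 (583 left).
−365 (one year) → Jun 6, 2230 (218 left).
−6 → May 31, 2230 (end of May, 31 days; 212 left).
−31 → Apr 30, 2230 (end of Apr, 30 days; 181 left).
−30 → Mar 31, 2230 (end of Mar, 31 days; 151 left).
−31 → Feb 28, 2230 (end of Feb, 28 days; 120 left).
−28 → Jan 31, 2230 (end of Jan, 31 days; 92 left).
−31 → Dec 31, 2229 (end of Dec, 31 days; 61 left).
−31 → Nov 30, 2229 (end of Nov, 30 days; 30 left).
−30 → Oct 31, 2229 (end of Oct, 31 days; 0 left).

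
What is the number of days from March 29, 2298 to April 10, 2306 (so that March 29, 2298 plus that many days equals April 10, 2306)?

2933

Mar 29, 2298 → Mar 29, 2299: 365 days.
Mar 29, 2299 → Mar 29, 2300: 365 days.
Mar 29, 2300 → Mar 29, 2301: 365 days.
Mar 29, 2301 → Mar 29, 2302: 365 days.
Mar 29, 2302 → Mar 29, 2303: 365 days.
Mar 29, 2303 → Mar 29, 2304: 366 days (Feb 29, 2304 is in that span).
Mar 29, 2304 → Mar 29, 2305: 365 days.
Mar 29, 2305 → Apr 29, 2305: 31 days (March has 31).
Apr 29, 2305 → May 29, 2305: 30 days (April has 30).
May 29, 2305 → Jun 29, 2305: 31 days (May has 31).
Jun 29, 2305 → Jul 29, 2305: 30 days (June has 30).
Jul 29, 2305 → Aug 29, 2305: 31 days (July has 31).
Aug 29, 2305 → Sep 29, 2305: 31 days (August has 31).
Sep 29, 2305 → Oct 29, 2305: 30 days (September has 30).
Oct 29, 2305 → Nov 29, 2305: 31 days (October has 31).
Nov 29, 2305 → Dec 29, 2305: 30 days (November has 30).
Dec 29, 2305 → Jan 29, 2306: 31 days (December has 31).
Jan 29, 2306 → Feb 28, 2306: 30 days (January has 31).
Feb 28, 2306 → Mar 28, 2306: 28 days (February has 28).
Mar 28, 2306 → Apr 10, 2306: 13 days.
Total: 2933 days.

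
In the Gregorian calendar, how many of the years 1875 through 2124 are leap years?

61

Multiples of 4 in [1875,2124]: 63.
Of those, multiples of 100: 3 (not leap unless ÷400).
Multiples of 400: 1.
Leap years = 63 − 3 + 1 = 61.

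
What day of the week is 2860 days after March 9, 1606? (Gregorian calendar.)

First find the weekday of Mar 9, 1606. Doomsday rule: the anchor day for the 1600s is Tuesday. For year 06: 6÷12 = 0 r 6, and 6÷4 = 1, so 0+6+1 = 7.
Tuesday + 7 ≡ Tuesday — that's 1606's doomsday.
In March the doomsday date is Mar 14.
Mar 9 is 5 days before Mar 14; 5 mod 7 = 5, so Tuesday − 5 = Thursday.
2860 mod 7 = 4, so 2860 days after a Thursday is Thursday + 4 = Monday.

Monday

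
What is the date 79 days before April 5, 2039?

January 16, 2039

−5 → Mar 31, 2039 (end of Mar, 31 days; 74 left).
−31 → Feb 28, 2039 (end of Feb, 28 days; 43 left).
−28 → Jan 31, 2039 (end of Jan, 31 days; 15 left).
−15 → Jan 16, 2039.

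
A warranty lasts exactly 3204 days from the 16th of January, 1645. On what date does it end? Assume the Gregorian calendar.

October 25, 1653

+365 (one year) → Jan 16, 1646 (2839 left).
+365 (one year) → Jan 16, 1647 (2474 left).
+365 (one year) → Jan 16, 1648 (2109 left).
+366 (one year; includes Feb 29, 1648) → Jan 16, 1649 (1743 left).
+365 (one year) → Jan 16, 1650 (1378 left).
+365 (one year) → Jan 16, 1651 (1013 left).
+365 (one year) → Jan 16, 1652 (648 left).
+366 (one year; includes Feb 29, 1652) → Jan 16, 1653 (282 left).
Jan has 31 days: +16 → Feb 1, 1653 (266 left).
Feb has 28 days: +28 → Mar 1, 1653 (238 left).
Mar has 31 days: +31 → Apr 1, 1653 (207 left).
Apr has 30 days: +30 → May 1, 1653 (177 left).
May has 31 days: +31 → Jun 1, 1653 (146 left).
Jun has 30 days: +30 → Jul 1, 1653 (116 left).
Jul has 31 days: +31 → Aug 1, 1653 (85 left).
Aug has 31 days: +31 → Sep 1, 1653 (54 left).
Sep has 30 days: +30 → Oct 1, 1653 (24 left).
+24 → Oct 25, 1653.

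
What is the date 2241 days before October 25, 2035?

−365 (one year) → Oct 25, 2034 (1876 left).
−365 (one year) → Oct 25, 2033 (1511 left).
−365 (one year) → Oct 25, 2032 (1146 left).
−366 (one year; includes Feb 29, 2032) → Oct 25, 2031 (780 left).
−365 (one year) → Oct 25, 2030 (415 left).
−365 (one year) → Oct 25, 2029 (50 left).
−25 → Sep 30, 2029 (end of Sep, 30 days; 25 left).
−25 → Sep 5, 2029.

September 5, 2029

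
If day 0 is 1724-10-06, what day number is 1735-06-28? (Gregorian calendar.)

Oct 6, 1724 → Oct 6, 1725: 365 days.
Oct 6, 1725 → Oct 6, 1726: 365 days.
Oct 6, 1726 → Oct 6, 1727: 365 days.
Oct 6, 1727 → Oct 6, 1728: 366 days (Feb 29, 1728 is in that span).
Oct 6, 1728 → Oct 6, 1729: 365 days.
Oct 6, 1729 → Oct 6, 1730: 365 days.
Oct 6, 1730 → Oct 6, 1731: 365 days.
Oct 6, 1731 → Oct 6, 1732: 366 days (Feb 29, 1732 is in that span).
Oct 6, 1732 → Oct 6, 1733: 365 days.
Oct 6, 1733 → Oct 6, 1734: 365 days.
Oct 6, 1734 → Nov 6, 1734: 31 days (October has 31).
Nov 6, 1734 → Dec 6, 1734: 30 days (November has 30).
Dec 6, 1734 → Jan 6, 1735: 31 days (December has 31).
Jan 6, 1735 → Feb 6, 1735: 31 days (January has 31).
Feb 6, 1735 → Mar 6, 1735: 28 days (February has 28).
Mar 6, 1735 → Apr 6, 1735: 31 days (March has 31).
Apr 6, 1735 → May 6, 1735: 30 days (April has 30).
May 6, 1735 → Jun 6, 1735: 31 days (May has 31).
Jun 6, 1735 → Jun 28, 1735: 22 days.
Total: 3917 days.

3917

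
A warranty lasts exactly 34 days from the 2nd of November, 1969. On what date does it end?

December 6, 1969

Nov has 30 days: +29 → Dec 1, 1969 (5 left).
+5 → Dec 6, 1969.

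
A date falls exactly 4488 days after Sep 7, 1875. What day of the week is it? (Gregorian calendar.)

Sep 7, 1875 is a Tuesday.
4488 mod 7 = 1, so 4488 days after a Tuesday is Tuesday + 1 = Wednesday.

Wednesday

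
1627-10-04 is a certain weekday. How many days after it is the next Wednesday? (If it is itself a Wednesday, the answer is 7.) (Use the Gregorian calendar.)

2

Oct 4, 1627 is a Monday.
From Monday to the next Wednesday is 2 days.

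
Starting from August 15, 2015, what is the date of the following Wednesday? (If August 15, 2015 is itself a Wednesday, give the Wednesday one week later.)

Aug 15, 2015 is a Saturday.
From Saturday to the next Wednesday is 4 days.
Aug 15, 2015 + 4 = Aug 19, 2015.

August 19, 2015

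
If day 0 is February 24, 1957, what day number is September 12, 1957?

200

Feb 24, 1957 → Mar 24, 1957: 28 days (February has 28).
Mar 24, 1957 → Apr 24, 1957: 31 days (March has 31).
Apr 24, 1957 → May 24, 1957: 30 days (April has 30).
May 24, 1957 → Jun 24, 1957: 31 days (May has 31).
Jun 24, 1957 → Jul 24, 1957: 30 days (June has 30).
Jul 24, 1957 → Aug 24, 1957: 31 days (July has 31).
Aug 24, 1957 → Sep 12, 1957: 19 days.
Total: 200 days.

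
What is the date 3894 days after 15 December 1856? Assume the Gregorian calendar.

August 14, 1867

+365 (one year) → Dec 15, 1857 (3529 left).
+365 (one year) → Dec 15, 1858 (3164 left).
+365 (one year) → Dec 15, 1859 (2799 left).
+366 (one year; includes Feb 29, 1860) → Dec 15, 1860 (2433 left).
+365 (one year) → Dec 15, 1861 (2068 left).
+365 (one year) → Dec 15, 1862 (1703 left).
+365 (one year) → Dec 15, 1863 (1338 left).
+366 (one year; includes Feb 29, 1864) → Dec 15, 1864 (972 left).
+365 (one year) → Dec 15, 1865 (607 left).
+365 (one year) → Dec 15, 1866 (242 left).
Dec has 31 days: +17 → Jan 1, 1867 (225 left).
Jan has 31 days: +31 → Feb 1, 1867 (194 left).
Feb has 28 days: +28 → Mar 1, 1867 (166 left).
Mar has 31 days: +31 → Apr 1, 1867 (135 left).
Apr has 30 days: +30 → May 1, 1867 (105 left).
May has 31 days: +31 → Jun 1, 1867 (74 left).
Jun has 30 days: +30 → Jul 1, 1867 (44 left).
Jul has 31 days: +31 → Aug 1, 1867 (13 left).
+13 → Aug 14, 1867.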